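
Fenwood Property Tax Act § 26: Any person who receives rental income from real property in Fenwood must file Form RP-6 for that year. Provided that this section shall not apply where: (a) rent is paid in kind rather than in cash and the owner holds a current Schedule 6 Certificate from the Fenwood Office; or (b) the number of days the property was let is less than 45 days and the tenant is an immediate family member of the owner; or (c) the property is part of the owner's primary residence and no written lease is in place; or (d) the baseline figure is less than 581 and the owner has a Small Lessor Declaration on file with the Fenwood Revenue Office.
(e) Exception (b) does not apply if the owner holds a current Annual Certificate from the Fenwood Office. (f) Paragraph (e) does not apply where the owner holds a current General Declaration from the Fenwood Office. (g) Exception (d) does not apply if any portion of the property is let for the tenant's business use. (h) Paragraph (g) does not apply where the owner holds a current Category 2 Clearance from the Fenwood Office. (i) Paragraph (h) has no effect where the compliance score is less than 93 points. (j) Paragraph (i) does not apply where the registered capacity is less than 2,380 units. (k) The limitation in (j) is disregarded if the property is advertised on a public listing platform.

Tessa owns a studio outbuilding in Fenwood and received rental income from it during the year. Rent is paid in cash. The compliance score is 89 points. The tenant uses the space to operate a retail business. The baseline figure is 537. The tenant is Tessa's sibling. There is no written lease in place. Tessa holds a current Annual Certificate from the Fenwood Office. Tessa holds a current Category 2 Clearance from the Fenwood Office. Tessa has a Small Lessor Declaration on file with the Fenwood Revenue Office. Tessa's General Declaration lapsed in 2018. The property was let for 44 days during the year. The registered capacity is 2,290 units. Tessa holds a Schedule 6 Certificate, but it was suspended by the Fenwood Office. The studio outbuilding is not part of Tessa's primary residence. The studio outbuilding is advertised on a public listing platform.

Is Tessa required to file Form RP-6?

Yes — Tessa must file Form RP-6.

Exception (a) does not apply: rent is paid in cash.
Exception (b)'s conditions are all satisfied: the number of days the property was let is 44 days, less than the 45 days limit; the tenant is an immediate family member. But applying paragraphs (e)–(f): (e) operates against (b): a current Annual Certificate is held. (f) is inapplicable (there is no General Declaration in force), so (e) stands. Exception (b) does not apply.
Exception (c) fails — the studio outbuilding is not part of the primary residence.
Exception (d): the baseline figure is 537, less than the 581 limit; a Small Lessor Declaration is on file — every condition holds. However, paragraphs (g)–(k) must be considered: (g) operates against (d): the space is let for business use. (h) operates (a current Category 2 Clearance is held), but yields to (i): (i) is triggered — the compliance score is 89 points, less than the 93 points limit. (j) operates (the registered capacity is 2,290 units, less than the 2,380 units limit), but is itself disapplied by (k): (k) operates against (j): the property is publicly advertised. So (d) is unavailable.
No exception applies. The general rule governs.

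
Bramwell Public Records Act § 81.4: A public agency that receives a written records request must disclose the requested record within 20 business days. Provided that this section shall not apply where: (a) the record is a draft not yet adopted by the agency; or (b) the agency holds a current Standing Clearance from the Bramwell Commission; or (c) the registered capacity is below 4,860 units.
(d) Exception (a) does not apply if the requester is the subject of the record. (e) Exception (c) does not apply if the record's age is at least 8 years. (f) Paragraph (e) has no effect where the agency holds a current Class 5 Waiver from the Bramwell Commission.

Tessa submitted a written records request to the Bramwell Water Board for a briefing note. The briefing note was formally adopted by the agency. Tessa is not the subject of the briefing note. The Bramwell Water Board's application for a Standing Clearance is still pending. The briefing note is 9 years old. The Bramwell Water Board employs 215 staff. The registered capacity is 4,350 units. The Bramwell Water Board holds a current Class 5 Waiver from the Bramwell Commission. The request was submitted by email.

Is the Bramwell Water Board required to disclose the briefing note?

Exception (a) requires that the record is a draft not yet adopted by the agency; but the briefing note has been formally adopted, so (a) is unavailable.
Exception (b) fails — the Standing Clearance is not current.
All of (c)'s requirements are met (the registered capacity is 4,350 units, below the 4,860 units limit). Under paragraphs (e)–(f): (e) applies (the record's age is 9 years, meeting the 8 years threshold), but is set aside by (f): (f) is engaged — a current Class 5 Waiver is held. So (c) applies.

No — exception (c) applies; the Bramwell Water Board is not required to disclose the briefing note.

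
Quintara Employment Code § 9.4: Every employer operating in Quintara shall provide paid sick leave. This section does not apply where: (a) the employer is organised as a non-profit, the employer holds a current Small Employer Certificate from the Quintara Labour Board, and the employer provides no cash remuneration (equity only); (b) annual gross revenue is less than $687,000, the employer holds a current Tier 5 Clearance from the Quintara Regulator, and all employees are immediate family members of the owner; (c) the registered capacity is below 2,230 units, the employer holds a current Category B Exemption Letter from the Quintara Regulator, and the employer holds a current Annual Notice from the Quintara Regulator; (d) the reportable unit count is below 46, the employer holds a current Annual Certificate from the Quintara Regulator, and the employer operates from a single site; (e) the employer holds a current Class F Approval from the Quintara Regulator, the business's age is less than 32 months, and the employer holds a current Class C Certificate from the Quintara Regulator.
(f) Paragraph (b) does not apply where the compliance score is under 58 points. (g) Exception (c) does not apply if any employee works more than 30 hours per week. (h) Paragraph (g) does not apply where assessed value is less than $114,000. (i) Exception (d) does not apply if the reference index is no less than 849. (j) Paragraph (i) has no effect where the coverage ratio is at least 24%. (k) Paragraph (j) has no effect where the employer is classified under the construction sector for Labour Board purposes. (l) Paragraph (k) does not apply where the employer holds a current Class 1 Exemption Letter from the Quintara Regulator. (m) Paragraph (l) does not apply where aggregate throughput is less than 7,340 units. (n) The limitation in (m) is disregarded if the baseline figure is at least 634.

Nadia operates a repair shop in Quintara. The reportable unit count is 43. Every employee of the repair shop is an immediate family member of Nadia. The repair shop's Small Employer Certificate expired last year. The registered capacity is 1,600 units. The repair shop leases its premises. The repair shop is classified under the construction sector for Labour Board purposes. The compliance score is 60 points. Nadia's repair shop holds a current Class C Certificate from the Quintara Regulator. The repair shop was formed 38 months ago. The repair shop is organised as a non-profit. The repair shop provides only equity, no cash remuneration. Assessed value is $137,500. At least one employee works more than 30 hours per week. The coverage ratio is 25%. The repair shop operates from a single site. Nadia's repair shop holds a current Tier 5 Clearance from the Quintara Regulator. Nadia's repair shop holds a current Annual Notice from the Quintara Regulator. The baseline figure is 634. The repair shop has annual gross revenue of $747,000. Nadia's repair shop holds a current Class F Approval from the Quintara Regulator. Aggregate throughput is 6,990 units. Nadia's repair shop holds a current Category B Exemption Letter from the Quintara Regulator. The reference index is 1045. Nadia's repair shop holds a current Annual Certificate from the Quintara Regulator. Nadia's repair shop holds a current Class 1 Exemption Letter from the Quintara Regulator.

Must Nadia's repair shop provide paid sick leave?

No — exception (d) applies; Nadia's repair shop is not required to provide paid sick leave.

Exception (a) requires that the employer holds a current Small Employer Certificate from the Quintara Labour Board; but the Small Employer Certificate has expired, so (a) is unavailable.
Exception (b) fails — annual gross revenue is $747,000, not less than $687,000.
All of (c)'s requirements are met (the registered capacity is 1,600 units, below the 2,230 units limit; a current Category B Exemption Letter is held; a current Annual Notice is held). However, paragraphs (g)–(h) must be considered: (g) operates against (c): at least one employee exceeds 30 hours/week. (h), which would lift (g), is not triggered — assessed value is $137,500, not less than $114,000. (c) is therefore removed.
Exception (d): the reportable unit count is 43, below the 46 limit; a current Annual Certificate is held; the employer operates from a single site — every condition holds. As to paragraphs (i)–(n): (i) would limit (d) — the reference index is 1,045, meeting the 849 threshold — but (j) sets (i) aside: (j) operates against (i): the coverage ratio is 25%, meeting the 24% threshold. (k) applies (the repair shop is classified under the construction sector), but is displaced by (l): (l) operates against (k): a current Class 1 Exemption Letter is held. (m) applies (aggregate throughput is 6,990 units, less than the 7,340 units limit), but is displaced by (n): (n) operates against (m): the baseline figure is 634, meeting the 634 threshold. Exception (d) stands.
Exception (e) requires that the business's age is less than 32 months; but the business's age is 38 months, not less than 32 months, so (e) is unavailable.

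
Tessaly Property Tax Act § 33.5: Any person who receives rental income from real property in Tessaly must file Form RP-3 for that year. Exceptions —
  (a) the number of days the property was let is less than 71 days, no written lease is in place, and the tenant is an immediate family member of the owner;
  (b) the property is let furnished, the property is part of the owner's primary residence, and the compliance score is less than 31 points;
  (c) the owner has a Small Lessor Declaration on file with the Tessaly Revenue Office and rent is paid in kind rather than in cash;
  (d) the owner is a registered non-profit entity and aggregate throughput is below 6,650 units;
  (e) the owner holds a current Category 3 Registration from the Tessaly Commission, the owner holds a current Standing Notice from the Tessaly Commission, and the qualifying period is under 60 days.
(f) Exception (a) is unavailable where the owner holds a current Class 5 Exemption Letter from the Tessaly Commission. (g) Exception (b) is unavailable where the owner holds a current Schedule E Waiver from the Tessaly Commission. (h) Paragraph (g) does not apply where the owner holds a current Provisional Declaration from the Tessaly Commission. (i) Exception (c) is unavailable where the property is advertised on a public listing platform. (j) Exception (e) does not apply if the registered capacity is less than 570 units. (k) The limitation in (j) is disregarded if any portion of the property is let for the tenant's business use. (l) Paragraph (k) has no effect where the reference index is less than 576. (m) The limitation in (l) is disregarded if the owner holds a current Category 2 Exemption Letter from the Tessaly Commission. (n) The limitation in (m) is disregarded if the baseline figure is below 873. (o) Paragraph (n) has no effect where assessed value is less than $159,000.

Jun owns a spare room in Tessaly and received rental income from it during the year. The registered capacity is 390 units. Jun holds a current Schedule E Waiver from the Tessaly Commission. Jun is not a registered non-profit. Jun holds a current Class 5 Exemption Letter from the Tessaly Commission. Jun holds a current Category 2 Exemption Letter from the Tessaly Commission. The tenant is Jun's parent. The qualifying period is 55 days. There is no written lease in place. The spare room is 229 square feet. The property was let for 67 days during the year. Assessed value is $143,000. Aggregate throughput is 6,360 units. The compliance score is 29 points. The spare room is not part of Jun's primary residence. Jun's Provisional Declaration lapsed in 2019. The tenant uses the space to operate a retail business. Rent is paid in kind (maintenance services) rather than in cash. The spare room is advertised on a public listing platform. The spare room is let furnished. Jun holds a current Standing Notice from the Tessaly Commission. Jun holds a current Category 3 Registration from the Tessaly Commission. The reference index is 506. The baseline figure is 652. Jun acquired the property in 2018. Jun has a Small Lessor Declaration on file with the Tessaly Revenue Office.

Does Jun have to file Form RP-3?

All of (a)'s requirements are met (the number of days the property was let is 67 days, less than the 71 days limit; there is no written lease; the tenant is an immediate family member). But: (f) is triggered — a current Class 5 Exemption Letter is held. So (a) is unavailable.
Exception (b) requires that the property is part of the owner's primary residence; but the spare room is not part of the primary residence, so (b) is unavailable.
Exception (c): a Small Lessor Declaration is on file; rent is paid in kind — every condition holds. But: (i) operates against (c): the property is publicly advertised. So (c) is unavailable.
Exception (d) requires that the owner is a registered non-profit entity; but Jun is not a registered non-profit, so (d) is unavailable.
Exception (e)'s conditions are all satisfied: a current Category 3 Registration is held; a current Standing Notice is held; the qualifying period is 55 days, under the 60 days limit. Under paragraphs (j)–(o): (j) applies (the registered capacity is 390 units, less than the 570 units limit), but is overridden by (k): (k) is triggered — the space is let for business use. (l) would limit (k) — the reference index is 506, less than the 576 limit — but (m) sets (l) aside: (m) operates — a current Category 2 Exemption Letter is held. (n) operates (the baseline figure is 652, below the 873 limit), but is itself disapplied by (o): (o) is triggered — assessed value is $143,000, less than the $159,000 limit. So (e) applies.

No — exception (e) applies; Jun is not required to file Form RP-3.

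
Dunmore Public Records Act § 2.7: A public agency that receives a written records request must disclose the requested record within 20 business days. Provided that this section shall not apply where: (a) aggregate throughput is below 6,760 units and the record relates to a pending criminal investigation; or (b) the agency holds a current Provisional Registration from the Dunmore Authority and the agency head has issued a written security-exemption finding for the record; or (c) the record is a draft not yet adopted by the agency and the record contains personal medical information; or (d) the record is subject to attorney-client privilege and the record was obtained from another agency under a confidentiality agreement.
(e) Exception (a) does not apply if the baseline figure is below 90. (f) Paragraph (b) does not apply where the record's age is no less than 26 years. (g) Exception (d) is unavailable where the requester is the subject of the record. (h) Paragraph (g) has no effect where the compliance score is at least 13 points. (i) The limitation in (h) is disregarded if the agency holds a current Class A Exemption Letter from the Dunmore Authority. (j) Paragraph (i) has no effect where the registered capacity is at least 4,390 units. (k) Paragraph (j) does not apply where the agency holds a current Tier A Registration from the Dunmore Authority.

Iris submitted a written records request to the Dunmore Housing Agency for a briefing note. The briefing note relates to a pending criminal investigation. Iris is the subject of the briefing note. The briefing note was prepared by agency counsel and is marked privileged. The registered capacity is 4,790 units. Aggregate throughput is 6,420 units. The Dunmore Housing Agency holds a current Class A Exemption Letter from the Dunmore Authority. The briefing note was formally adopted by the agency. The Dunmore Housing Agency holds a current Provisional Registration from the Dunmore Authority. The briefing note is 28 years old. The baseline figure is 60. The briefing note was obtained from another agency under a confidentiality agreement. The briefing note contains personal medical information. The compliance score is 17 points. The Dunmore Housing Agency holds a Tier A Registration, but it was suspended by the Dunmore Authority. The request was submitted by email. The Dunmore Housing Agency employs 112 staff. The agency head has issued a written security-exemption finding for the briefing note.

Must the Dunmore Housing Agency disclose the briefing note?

All of (a)'s requirements are met (aggregate throughput is 6,420 units, below the 6,760 units limit; the briefing note relates to a pending investigation). But: (e) applies — the baseline figure is 60, below the 90 limit. Exception (a) does not apply.
Exception (b)'s conditions are all satisfied: a current Provisional Registration is held; a written security-exemption finding has been issued. However, paragraph (f) must be considered: (f) is triggered — the record's age is 28 years, meeting the 26 years threshold. Exception (b) does not apply.
Exception (c) does not apply: the briefing note has been formally adopted.
Exception (d): the briefing note is privileged; the briefing note was obtained under a confidentiality agreement — every condition holds. Applying paragraphs (g)–(k): (g) would limit (d) — Iris is the subject of the briefing note — but (h) sets (g) aside: (h) operates against (g): the compliance score is 17 points, meeting the 13 points threshold. (i) applies (a current Class A Exemption Letter is held), but is set aside by (j): (j) operates against (i): the registered capacity is 4,790 units, meeting the 4,390 units threshold. (k) does not operate here (no current Tier A Registration is held), so (j) stands. Exception (d) stands.

No — exception (d) applies; the Dunmore Housing Agency is not required to disclose the briefing note.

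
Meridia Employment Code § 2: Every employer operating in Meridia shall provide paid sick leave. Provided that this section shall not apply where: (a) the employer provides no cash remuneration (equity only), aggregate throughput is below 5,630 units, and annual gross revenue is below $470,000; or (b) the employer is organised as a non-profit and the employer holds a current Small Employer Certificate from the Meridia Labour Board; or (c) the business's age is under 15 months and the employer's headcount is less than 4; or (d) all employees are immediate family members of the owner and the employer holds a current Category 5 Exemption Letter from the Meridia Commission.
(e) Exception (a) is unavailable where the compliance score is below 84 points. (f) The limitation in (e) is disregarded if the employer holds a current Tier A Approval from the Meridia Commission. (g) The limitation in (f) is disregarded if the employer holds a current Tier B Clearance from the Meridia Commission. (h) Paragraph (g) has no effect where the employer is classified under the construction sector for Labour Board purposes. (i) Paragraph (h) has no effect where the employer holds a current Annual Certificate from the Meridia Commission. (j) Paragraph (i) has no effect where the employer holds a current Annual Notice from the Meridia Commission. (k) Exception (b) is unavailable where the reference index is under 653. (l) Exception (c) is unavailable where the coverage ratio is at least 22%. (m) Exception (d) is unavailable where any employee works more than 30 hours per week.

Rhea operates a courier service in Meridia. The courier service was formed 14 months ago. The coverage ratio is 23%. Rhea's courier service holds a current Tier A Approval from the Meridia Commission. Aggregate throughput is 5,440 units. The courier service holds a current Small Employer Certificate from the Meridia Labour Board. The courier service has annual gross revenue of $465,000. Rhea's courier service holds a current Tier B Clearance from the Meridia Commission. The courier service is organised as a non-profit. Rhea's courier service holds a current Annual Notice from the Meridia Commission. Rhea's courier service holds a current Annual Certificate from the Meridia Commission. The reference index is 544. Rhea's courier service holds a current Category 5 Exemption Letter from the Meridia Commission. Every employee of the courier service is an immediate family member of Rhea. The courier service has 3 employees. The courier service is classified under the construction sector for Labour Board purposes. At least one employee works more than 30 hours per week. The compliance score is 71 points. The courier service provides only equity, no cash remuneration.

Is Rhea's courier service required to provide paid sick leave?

No — exception (a) applies; Rhea's courier service is not required to provide paid sick leave.

Exception (a) is satisfied on its face — remuneration is equity-only; aggregate throughput is 5,440 units, below the 5,630 units limit; annual gross revenue is $465,000, below the $470,000 limit. As to paragraphs (e)–(j): (e) is triggered (the compliance score is 71 points, below the 84 points limit), but is set aside by (f): (f) is triggered — a current Tier A Approval is held. (g) would limit (f) — a current Tier B Clearance is held — but (h) sets (g) aside: (h) operates against (g): the courier service is classified under the construction sector. (i) would limit (h) — a current Annual Certificate is held — but (j) sets (i) aside: (j) is engaged — a current Annual Notice is held. So (a) applies.
Exception (b) is satisfied on its face — the employer is a non-profit; a current Small Employer Certificate is held. But applying paragraph (k): (k) operates against (b): the reference index is 544, under the 653 limit. So (b) is unavailable.
Exception (c) is satisfied on its face — the business's age is 14 months, under the 15 months limit; the employer's headcount is 3, less than the 4 limit. But applying paragraph (l): (l) operates against (c): the coverage ratio is 23%, meeting the 22% threshold. So (c) is unavailable.
Exception (d) is satisfied on its face — every employee is an immediate family member; a current Category 5 Exemption Letter is held. Turning to paragraph (m): (m) applies — at least one employee exceeds 30 hours/week. So (d) is unavailable.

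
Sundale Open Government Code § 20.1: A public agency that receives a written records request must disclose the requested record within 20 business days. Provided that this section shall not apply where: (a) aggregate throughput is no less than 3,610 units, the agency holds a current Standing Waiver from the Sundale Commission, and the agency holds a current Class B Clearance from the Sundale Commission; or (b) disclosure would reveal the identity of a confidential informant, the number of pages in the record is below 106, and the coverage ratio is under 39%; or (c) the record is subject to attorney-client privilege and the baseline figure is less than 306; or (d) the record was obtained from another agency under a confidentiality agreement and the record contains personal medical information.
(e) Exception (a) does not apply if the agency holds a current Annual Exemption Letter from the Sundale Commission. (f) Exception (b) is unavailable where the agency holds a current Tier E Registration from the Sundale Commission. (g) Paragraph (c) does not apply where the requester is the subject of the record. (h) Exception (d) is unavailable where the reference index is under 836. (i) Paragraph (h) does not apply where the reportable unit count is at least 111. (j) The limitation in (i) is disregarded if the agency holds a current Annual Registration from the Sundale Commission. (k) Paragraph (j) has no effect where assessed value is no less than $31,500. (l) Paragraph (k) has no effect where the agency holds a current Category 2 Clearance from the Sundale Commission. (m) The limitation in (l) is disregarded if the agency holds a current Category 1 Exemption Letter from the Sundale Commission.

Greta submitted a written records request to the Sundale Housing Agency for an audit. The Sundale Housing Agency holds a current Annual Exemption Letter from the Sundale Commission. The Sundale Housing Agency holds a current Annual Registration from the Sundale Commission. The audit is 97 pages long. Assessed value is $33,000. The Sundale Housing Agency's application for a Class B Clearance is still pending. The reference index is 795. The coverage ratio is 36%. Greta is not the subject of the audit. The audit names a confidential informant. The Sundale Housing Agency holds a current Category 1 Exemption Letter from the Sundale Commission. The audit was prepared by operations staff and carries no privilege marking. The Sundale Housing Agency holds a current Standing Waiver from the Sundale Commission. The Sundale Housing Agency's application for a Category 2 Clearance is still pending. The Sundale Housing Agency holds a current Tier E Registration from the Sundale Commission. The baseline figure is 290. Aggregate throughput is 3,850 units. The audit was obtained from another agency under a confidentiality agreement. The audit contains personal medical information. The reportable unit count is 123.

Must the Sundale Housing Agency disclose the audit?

Exception (a) fails — no current Class B Clearance is held.
Exception (b)'s conditions are all satisfied: the audit names a confidential informant; the number of pages in the record is 97, below the 106 limit; the coverage ratio is 36%, under the 39% limit. However, paragraph (f) must be considered: (f) operates against (b): a current Tier E Registration is held. Exception (b) does not apply.
Exception (c) requires that the record is subject to attorney-client privilege; but the audit carries no privilege marking, so (c) is unavailable.
Exception (d): the audit was obtained under a confidentiality agreement; the audit contains personal medical information — every condition holds. Under paragraphs (h)–(m): (h) applies (the reference index is 795, under the 836 limit), but is displaced by (i): (i) operates against (h): the reportable unit count is 123, meeting the 111 threshold. (j) would limit (i) — a current Annual Registration is held — but (k) sets (j) aside: (k) is triggered — assessed value is $33,000, meeting the $31,500 threshold. (l) does not operate here (there is no Category 2 Clearance in force), so (k) stands. (d) remains available.

No — exception (d) applies; the Sundale Housing Agency is not required to disclose the audit.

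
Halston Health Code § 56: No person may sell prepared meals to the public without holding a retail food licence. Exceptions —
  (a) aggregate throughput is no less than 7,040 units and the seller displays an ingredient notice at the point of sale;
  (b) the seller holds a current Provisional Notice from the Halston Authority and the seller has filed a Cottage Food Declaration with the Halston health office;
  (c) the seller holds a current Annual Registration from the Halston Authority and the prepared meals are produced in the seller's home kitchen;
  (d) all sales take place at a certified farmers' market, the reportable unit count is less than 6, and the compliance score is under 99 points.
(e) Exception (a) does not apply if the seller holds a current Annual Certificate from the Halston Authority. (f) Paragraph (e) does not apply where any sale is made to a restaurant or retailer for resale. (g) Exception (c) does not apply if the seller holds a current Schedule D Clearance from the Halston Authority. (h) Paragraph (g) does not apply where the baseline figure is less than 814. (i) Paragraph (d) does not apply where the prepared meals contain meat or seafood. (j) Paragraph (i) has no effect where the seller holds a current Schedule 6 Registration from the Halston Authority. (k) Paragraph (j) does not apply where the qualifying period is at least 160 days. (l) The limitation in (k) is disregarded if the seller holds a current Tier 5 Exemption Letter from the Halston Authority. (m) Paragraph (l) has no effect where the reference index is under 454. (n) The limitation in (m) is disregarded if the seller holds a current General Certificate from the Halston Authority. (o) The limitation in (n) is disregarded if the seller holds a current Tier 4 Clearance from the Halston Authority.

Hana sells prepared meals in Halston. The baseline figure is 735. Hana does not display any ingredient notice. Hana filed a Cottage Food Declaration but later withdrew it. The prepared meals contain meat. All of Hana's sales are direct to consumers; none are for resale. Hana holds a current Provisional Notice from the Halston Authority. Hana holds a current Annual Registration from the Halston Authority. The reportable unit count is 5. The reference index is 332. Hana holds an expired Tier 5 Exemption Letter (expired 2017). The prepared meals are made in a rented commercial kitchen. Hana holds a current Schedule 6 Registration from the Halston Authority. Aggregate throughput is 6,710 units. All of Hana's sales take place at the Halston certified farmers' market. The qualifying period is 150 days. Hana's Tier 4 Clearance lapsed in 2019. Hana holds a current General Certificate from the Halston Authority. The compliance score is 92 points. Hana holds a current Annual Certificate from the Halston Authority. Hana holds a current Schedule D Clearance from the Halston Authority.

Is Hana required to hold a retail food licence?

No — exception (d) applies; Hana is not required to hold a retail food licence.

Exception (a) fails — aggregate throughput is 6,710 units, short of 7,040 units.
Exception (b) requires that the seller has filed a Cottage Food Declaration with the Halston health office; but the Cottage Food Declaration was withdrawn, so (b) is unavailable.
Exception (c) fails — the prepared meals are made in a commercial kitchen, not a home kitchen.
Exception (d) is satisfied on its face — all sales are at a certified farmers' market; the reportable unit count is 5, less than the 6 limit; the compliance score is 92 points, under the 99 points limit. Applying paragraphs (i)–(o): (i) would limit (d) — the prepared meals contain meat — but (j) sets (i) aside: (j) applies — a current Schedule 6 Registration is held. (k), which would lift (j), is inapplicable — the qualifying period is 150 days, short of 160 days. (d) remains available.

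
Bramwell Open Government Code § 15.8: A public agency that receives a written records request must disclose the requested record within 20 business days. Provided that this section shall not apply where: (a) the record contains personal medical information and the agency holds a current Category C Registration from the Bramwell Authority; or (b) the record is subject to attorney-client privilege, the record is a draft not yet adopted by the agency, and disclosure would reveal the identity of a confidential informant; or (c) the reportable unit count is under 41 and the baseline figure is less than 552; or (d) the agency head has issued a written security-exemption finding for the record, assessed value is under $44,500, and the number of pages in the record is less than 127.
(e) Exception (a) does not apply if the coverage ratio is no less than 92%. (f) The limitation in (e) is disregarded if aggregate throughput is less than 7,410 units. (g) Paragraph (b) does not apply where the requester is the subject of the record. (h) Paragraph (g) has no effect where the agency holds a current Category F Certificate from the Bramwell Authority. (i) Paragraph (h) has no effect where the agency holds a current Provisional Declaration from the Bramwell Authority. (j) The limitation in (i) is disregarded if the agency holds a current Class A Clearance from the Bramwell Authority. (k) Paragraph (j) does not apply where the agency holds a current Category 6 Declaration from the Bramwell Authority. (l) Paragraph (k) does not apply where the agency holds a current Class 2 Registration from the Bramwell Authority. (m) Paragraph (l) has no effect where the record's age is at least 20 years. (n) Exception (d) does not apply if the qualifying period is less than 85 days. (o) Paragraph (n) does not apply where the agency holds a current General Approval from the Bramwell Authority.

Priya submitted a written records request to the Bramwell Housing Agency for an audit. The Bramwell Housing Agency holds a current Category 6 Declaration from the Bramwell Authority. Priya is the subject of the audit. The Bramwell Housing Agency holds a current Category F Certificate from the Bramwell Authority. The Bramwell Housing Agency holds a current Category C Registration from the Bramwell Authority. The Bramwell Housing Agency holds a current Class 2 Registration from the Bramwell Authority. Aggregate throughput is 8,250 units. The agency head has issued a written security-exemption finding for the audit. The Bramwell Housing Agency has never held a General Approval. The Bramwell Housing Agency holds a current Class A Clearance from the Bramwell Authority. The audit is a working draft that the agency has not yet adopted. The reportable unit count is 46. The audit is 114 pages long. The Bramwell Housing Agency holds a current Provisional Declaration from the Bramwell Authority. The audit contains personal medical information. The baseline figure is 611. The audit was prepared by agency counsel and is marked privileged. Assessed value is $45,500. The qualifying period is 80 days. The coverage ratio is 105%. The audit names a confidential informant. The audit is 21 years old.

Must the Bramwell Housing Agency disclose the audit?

Yes — the Bramwell Housing Agency must disclose the audit.

Exception (a): the audit contains personal medical information; a current Category C Registration is held — every condition holds. Turning to paragraphs (e)–(f): (e) operates against (a): the coverage ratio is 105%, meeting the 92% threshold. (f) is not engaged (aggregate throughput is 8,250 units, not less than 7,410 units), so (e) stands. So (a) is unavailable.
Exception (b)'s conditions are all satisfied: the audit is privileged; the audit is an unadopted draft; the audit names a confidential informant. But: (g) applies — Priya is the subject of the audit. (h) applies (a current Category F Certificate is held), but is overridden by (i): (i) operates against (h): a current Provisional Declaration is held. (j) would limit (i) — a current Class A Clearance is held — but (k) sets (j) aside: (k) operates — a current Category 6 Declaration is held. (l) operates (a current Class 2 Registration is held), but is overridden by (m): (m) applies — the record's age is 21 years, meeting the 20 years threshold. (b) is therefore removed.
Exception (c) requires that the reportable unit count is under 41; but the reportable unit count is 46, not under 41, so (c) is unavailable.
Exception (d) fails — assessed value is $45,500, not under $44,500.
No exception applies. The general rule governs.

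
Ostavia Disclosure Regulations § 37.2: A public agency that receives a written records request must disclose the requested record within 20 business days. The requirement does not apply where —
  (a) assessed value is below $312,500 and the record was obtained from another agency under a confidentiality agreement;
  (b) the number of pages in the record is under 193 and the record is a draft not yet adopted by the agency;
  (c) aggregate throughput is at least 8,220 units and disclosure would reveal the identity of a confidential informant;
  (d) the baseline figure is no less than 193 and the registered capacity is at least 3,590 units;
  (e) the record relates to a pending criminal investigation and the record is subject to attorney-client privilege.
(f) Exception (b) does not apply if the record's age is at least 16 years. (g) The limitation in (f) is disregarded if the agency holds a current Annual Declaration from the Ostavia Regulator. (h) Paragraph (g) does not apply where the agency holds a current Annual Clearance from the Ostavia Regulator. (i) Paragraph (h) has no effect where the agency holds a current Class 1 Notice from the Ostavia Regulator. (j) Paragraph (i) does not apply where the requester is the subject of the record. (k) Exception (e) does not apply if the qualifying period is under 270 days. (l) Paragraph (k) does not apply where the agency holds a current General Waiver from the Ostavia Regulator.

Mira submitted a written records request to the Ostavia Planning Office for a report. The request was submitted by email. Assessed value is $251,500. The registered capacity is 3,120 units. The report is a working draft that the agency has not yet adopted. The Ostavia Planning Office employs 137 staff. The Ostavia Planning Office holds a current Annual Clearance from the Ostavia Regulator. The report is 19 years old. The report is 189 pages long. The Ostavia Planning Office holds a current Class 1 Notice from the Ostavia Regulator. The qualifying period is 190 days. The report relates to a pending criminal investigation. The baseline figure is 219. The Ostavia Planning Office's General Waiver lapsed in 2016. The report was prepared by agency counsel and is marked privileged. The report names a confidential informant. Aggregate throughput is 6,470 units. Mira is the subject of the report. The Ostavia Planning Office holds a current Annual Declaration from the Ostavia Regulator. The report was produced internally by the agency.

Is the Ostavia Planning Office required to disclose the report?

Exception (a) does not apply: the report was produced internally.
Exception (b)'s conditions are all satisfied: the number of pages in the record is 189, under the 193 limit; the report is an unadopted draft. However, paragraphs (f)–(j) must be considered: (f) operates — the record's age is 19 years, meeting the 16 years threshold. (g) operates (a current Annual Declaration is held), but yields to (h): (h) is engaged — a current Annual Clearance is held. (i) would limit (h) — a current Class 1 Notice is held — but (j) sets (i) aside: (j) is engaged — Mira is the subject of the report. Exception (b) does not apply.
Exception (c) does not apply: aggregate throughput is 6,470 units, short of 8,220 units.
Exception (d) fails — the registered capacity is 3,120 units, short of 3,590 units.
Exception (e): the report relates to a pending investigation; the report is privileged — every condition holds. Turning to paragraphs (k)–(l): (k) is triggered — the qualifying period is 190 days, under the 270 days limit. (l), which would lift (k), is not engaged — the General Waiver is not current. So (e) is unavailable.
No exception applies. The general rule governs.

Yes — the Ostavia Planning Office must disclose the report.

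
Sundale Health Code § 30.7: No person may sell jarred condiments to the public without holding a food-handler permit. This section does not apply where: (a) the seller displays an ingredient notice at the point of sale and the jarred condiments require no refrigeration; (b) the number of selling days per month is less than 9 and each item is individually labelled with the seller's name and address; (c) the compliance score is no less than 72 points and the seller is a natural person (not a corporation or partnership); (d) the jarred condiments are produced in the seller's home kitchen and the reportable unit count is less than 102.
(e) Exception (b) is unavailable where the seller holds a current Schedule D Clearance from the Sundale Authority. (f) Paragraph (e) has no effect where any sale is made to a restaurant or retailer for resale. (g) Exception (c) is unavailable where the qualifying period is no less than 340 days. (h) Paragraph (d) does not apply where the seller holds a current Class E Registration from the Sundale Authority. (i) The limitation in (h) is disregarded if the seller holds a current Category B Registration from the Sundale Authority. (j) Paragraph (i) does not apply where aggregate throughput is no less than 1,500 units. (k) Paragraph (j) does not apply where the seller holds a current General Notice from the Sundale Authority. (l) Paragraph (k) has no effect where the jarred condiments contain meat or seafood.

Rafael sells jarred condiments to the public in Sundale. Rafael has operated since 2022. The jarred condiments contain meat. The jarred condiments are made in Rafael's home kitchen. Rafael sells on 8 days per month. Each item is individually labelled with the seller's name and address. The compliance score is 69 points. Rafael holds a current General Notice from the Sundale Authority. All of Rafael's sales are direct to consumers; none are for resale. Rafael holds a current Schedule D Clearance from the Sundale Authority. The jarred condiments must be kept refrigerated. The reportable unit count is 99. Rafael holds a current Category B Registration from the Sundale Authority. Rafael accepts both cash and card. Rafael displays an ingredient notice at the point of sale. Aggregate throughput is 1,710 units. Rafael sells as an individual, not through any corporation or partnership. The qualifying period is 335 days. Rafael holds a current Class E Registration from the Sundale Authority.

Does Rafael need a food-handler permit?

Exception (a) fails — the jarred condiments require refrigeration.
All of (b)'s requirements are met (the number of selling days per month is 8, less than the 9 limit; items are individually labelled). But: (e) operates against (b): a current Schedule D Clearance is held. (f) is inapplicable (no sales are for resale), so (e) stands. (b) is therefore removed.
Exception (c) does not apply: the compliance score is 69 points, short of 72 points.
All of (d)'s requirements are met (the jarred condiments are home-kitchen produced; the reportable unit count is 99, less than the 102 limit). However, paragraphs (h)–(l) must be considered: (h) operates against (d): a current Class E Registration is held. (i) is triggered (a current Category B Registration is held), but yields to (j): (j) applies — aggregate throughput is 1,710 units, meeting the 1,500 units threshold. (k) is engaged (a current General Notice is held), but is displaced by (l): (l) operates against (k): the jarred condiments contain meat. (d) is therefore removed.
None of the exceptions is available; § 30.7 applies in full.

Yes — Rafael must hold a food-handler permit.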